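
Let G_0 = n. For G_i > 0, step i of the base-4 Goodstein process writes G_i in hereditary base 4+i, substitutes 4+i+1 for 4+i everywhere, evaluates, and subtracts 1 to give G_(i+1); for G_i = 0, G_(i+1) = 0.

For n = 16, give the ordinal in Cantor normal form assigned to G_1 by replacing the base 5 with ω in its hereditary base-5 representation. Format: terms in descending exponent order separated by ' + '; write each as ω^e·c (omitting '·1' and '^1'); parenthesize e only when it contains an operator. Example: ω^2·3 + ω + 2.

[0] 16 ≡ 4^2 (base 4). Lift 5: 25. −1: 24.
[1] 24 ≡ 4·5 + 4 (base 5). Lift 6: 28. −1: 27.

ω·4 + 4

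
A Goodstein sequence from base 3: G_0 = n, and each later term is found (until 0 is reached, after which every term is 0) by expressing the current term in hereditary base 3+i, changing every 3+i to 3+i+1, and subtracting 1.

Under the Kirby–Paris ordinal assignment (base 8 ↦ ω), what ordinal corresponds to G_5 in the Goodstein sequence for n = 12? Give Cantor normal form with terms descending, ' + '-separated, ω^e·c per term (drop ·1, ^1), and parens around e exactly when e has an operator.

base 3: 12 = 3^2 + 3; at 4: 4^2 + 4 = 20; next = 19
base 4: 19 = 4^2 + 3; at 5: 5^2 + 3 = 28; next = 27
base 5: 27 = 5^2 + 2; at 6: 6^2 + 2 = 38; next = 37
base 6: 37 = 6^2 + 1; at 7: 7^2 + 1 = 50; next = 49
base 7: 49 = 7^2; at 8: 8^2 = 64; next = 63
base 8: 63 = 7·8 + 7; at 9: 7·9 + 7 = 70; next = 69

ω·7 + 7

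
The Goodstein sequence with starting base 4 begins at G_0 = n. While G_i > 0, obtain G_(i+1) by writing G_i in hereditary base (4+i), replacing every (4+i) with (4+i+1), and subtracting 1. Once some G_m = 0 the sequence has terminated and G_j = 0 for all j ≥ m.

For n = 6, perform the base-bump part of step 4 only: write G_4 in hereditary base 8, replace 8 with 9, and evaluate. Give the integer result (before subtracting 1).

5

(0) 6|_4 = 4 + 2 ↦ 5 + 2|_5 = 7 ⇒ 6
(1) 6|_5 = 5 + 1 ↦ 6 + 1|_6 = 7 ⇒ 6
(2) 6|_6 = 6 ↦ 7|_7 = 7 ⇒ 6
(3) 6|_7 = 6 ↦ 6|_8 = 6 ⇒ 5
(4) 5|_8 = 5 ↦ 5|_9 = 5 ⇒ 4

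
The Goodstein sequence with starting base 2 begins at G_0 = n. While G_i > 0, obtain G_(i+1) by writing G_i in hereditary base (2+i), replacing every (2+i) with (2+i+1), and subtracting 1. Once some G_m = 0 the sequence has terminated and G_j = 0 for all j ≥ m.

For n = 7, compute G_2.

step 0: 7 = 2^2 + 2 + 1; sub 3 for 2: 3^3 + 3 + 1; = 31; G_1 = 31−1 = 30
step 1: 30 = 3^3 + 3; sub 4 for 3: 4^4 + 4; = 260; G_2 = 260−1 = 259

259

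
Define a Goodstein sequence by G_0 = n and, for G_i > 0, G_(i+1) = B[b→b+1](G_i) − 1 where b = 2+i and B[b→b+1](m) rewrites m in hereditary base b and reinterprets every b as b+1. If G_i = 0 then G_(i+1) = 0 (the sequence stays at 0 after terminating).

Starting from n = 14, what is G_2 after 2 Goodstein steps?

1281

[0] 14 ≡ 2^(2 + 1) + 2^2 + 2 (base 2). Lift 3: 111. −1: 110.
[1] 110 ≡ 3^(3 + 1) + 3^3 + 2 (base 3). Lift 4: 1282. −1: 1281.
[2] 1281 ≡ 4^(4 + 1) + 4^4 + 1 (base 4). Lift 5: 18751. −1: 18750.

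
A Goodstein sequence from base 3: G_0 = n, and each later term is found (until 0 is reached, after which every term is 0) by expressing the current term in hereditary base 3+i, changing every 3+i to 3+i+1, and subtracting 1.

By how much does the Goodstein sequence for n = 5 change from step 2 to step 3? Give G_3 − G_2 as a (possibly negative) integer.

[0] 5 ≡ 3 + 2 (base 3). Lift 4: 6. −1: 5.
[1] 5 ≡ 4 + 1 (base 4). Lift 5: 6. −1: 5.
[2] 5 ≡ 5 (base 5). Lift 6: 6. −1: 5.

0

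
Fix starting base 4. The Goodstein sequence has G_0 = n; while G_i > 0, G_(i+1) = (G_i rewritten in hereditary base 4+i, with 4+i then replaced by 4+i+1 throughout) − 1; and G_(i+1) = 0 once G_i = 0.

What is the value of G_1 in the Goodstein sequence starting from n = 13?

15

G_0 = 13. HB_4(13) = 3·4 + 1. Bump = 16. G_1 = 15.
G_1 = 15. HB_5(15) = 3·5. Bump = 18. G_2 = 17.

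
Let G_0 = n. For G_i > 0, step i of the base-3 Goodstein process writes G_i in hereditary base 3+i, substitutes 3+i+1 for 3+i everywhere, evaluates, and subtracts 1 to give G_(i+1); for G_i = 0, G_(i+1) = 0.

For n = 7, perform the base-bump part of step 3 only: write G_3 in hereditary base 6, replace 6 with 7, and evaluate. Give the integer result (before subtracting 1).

step 0: 7 = 2·3 + 1; sub 4 for 3: 2·4 + 1; = 9; G_1 = 9−1 = 8
step 1: 8 = 2·4; sub 5 for 4: 2·5; = 10; G_2 = 10−1 = 9
step 2: 9 = 5 + 4; sub 6 for 5: 6 + 4; = 10; G_3 = 10−1 = 9
step 3: 9 = 6 + 3; sub 7 for 6: 7 + 3; = 10; G_4 = 10−1 = 9

10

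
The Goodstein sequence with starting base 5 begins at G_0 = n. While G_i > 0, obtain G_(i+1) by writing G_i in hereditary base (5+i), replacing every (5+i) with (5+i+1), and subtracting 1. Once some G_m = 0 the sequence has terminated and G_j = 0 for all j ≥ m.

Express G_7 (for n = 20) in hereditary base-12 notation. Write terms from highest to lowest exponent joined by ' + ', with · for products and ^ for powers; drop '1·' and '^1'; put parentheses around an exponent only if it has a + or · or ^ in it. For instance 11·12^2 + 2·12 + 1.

2·12 + 11

G_0 = 20. HB_5(20) = 4·5. Bump = 24. G_1 = 23.
G_1 = 23. HB_6(23) = 3·6 + 5. Bump = 26. G_2 = 25.
G_2 = 25. HB_7(25) = 3·7 + 4. Bump = 28. G_3 = 27.
G_3 = 27. HB_8(27) = 3·8 + 3. Bump = 30. G_4 = 29.
G_4 = 29. HB_9(29) = 3·9 + 2. Bump = 32. G_5 = 31.
G_5 = 31. HB_10(31) = 3·10 + 1. Bump = 34. G_6 = 33.
G_6 = 33. HB_11(33) = 3·11. Bump = 36. G_7 = 35.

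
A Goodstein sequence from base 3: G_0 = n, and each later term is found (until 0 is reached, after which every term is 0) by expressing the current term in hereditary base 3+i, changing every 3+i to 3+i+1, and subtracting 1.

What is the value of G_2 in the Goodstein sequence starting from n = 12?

27

G_0=12  [base 3] 3^2 + 3  →[3↦4]→  4^2 + 4 = 20  −1 ⇒ G_1=19
G_1=19  [base 4] 4^2 + 3  →[4↦5]→  5^2 + 3 = 28  −1 ⇒ G_2=27
G_2=27  [base 5] 5^2 + 2  →[5↦6]→  6^2 + 2 = 38  −1 ⇒ G_3=37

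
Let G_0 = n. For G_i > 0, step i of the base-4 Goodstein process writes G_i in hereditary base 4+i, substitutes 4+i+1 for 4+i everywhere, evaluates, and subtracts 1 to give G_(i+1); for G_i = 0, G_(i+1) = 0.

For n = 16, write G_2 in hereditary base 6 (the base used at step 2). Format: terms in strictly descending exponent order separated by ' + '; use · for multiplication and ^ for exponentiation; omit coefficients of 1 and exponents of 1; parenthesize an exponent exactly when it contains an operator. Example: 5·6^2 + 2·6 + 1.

4·6 + 3

G_0=16  [base 4] 4^2  →[4↦5]→  5^2 = 25  −1 ⇒ G_1=24
G_1=24  [base 5] 4·5 + 4  →[5↦6]→  4·6 + 4 = 28  −1 ⇒ G_2=27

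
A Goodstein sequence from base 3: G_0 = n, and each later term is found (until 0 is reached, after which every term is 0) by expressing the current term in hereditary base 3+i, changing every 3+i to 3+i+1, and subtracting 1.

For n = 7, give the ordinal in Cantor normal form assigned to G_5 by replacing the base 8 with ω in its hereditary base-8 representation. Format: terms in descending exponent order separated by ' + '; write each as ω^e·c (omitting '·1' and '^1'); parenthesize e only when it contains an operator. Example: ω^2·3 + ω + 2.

ω + 1

G_0 = 7. HB_3(7) = 2·3 + 1. Bump = 9. G_1 = 8.
G_1 = 8. HB_4(8) = 2·4. Bump = 10. G_2 = 9.
G_2 = 9. HB_5(9) = 5 + 4. Bump = 10. G_3 = 9.
G_3 = 9. HB_6(9) = 6 + 3. Bump = 10. G_4 = 9.
G_4 = 9. HB_7(9) = 7 + 2. Bump = 10. G_5 = 9.
G_5 = 9. HB_8(9) = 8 + 1. Bump = 10. G_6 = 9.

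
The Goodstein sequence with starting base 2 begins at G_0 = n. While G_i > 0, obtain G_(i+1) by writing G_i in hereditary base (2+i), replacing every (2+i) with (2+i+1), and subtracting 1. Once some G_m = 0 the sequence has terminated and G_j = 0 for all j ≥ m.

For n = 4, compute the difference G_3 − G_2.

19

step 0: 4 = 2^2; sub 3 for 2: 3^3; = 27; G_1 = 27−1 = 26
step 1: 26 = 2·3^2 + 2·3 + 2; sub 4 for 3: 2·4^2 + 2·4 + 2; = 42; G_2 = 42−1 = 41
step 2: 41 = 2·4^2 + 2·4 + 1; sub 5 for 4: 2·5^2 + 2·5 + 1; = 61; G_3 = 61−1 = 60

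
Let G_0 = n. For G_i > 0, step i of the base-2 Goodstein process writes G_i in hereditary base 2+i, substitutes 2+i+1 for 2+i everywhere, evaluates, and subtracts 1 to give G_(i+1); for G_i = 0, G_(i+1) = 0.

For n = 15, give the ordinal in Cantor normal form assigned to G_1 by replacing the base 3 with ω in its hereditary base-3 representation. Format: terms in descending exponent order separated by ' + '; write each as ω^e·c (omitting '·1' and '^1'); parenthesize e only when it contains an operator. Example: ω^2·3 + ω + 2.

ω^(ω + 1) + ω^ω + ω

G_0=15  [base 2] 2^(2 + 1) + 2^2 + 2 + 1  →[2↦3]→  3^(3 + 1) + 3^3 + 3 + 1 = 112  −1 ⇒ G_1=111
G_1=111  [base 3] 3^(3 + 1) + 3^3 + 3  →[3↦4]→  4^(4 + 1) + 4^4 + 4 = 1284  −1 ⇒ G_2=1283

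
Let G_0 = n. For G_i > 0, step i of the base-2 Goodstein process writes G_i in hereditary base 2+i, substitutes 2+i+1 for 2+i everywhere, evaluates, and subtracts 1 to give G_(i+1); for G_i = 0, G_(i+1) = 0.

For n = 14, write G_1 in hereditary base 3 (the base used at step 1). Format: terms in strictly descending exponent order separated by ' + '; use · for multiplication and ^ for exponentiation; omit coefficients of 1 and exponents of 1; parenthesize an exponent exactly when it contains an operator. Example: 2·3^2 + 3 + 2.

[0] 14 ≡ 2^(2 + 1) + 2^2 + 2 (base 2). Lift 3: 111. −1: 110.
[1] 110 ≡ 3^(3 + 1) + 3^3 + 2 (base 3). Lift 4: 1282. −1: 1281.

3^(3 + 1) + 3^3 + 2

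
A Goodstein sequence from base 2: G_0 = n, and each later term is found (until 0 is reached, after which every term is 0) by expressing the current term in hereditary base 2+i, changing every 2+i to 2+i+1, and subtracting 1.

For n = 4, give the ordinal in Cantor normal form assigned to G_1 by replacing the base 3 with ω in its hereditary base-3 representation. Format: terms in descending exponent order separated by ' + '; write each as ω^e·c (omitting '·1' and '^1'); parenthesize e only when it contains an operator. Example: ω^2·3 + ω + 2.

ω^2·2 + ω·2 + 2

i=0: 4 = 2^2 (b=2); 2→3: 3^3 = 27; 27−1 = 26
i=1: 26 = 2·3^2 + 2·3 + 2 (b=3); 3→4: 2·4^2 + 2·4 + 2 = 42; 42−1 = 41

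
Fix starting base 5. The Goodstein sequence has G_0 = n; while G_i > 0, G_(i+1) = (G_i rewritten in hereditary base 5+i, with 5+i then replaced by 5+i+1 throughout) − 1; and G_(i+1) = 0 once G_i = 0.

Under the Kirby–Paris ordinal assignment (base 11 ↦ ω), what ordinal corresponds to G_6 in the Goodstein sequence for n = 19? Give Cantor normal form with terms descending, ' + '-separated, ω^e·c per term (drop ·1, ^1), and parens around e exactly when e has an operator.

i=0: 19 = 3·5 + 4 (b=5); 5→6: 3·6 + 4 = 22; 22−1 = 21
i=1: 21 = 3·6 + 3 (b=6); 6→7: 3·7 + 3 = 24; 24−1 = 23
i=2: 23 = 3·7 + 2 (b=7); 7→8: 3·8 + 2 = 26; 26−1 = 25
i=3: 25 = 3·8 + 1 (b=8); 8→9: 3·9 + 1 = 28; 28−1 = 27
i=4: 27 = 3·9 (b=9); 9→10: 3·10 = 30; 30−1 = 29
i=5: 29 = 2·10 + 9 (b=10); 10→11: 2·11 + 9 = 31; 31−1 = 30
i=6: 30 = 2·11 + 8 (b=11); 11→12: 2·12 + 8 = 32; 32−1 = 31

ω·2 + 8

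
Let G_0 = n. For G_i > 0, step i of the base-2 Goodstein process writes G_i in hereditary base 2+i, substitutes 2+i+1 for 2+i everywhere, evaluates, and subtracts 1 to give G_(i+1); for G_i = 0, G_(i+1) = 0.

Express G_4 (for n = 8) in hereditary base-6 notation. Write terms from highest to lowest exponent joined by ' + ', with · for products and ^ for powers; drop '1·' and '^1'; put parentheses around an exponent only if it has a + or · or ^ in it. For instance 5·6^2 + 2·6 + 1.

2·6^6 + 2·6^2 + 6 + 5

i=0: 8 = 2^(2 + 1) (b=2); 2→3: 3^(3 + 1) = 81; 81−1 = 80
i=1: 80 = 2·3^3 + 2·3^2 + 2·3 + 2 (b=3); 3→4: 2·4^4 + 2·4^2 + 2·4 + 2 = 554; 554−1 = 553
i=2: 553 = 2·4^4 + 2·4^2 + 2·4 + 1 (b=4); 4→5: 2·5^5 + 2·5^2 + 2·5 + 1 = 6311; 6311−1 = 6310
i=3: 6310 = 2·5^5 + 2·5^2 + 2·5 (b=5); 5→6: 2·6^6 + 2·6^2 + 2·6 = 93396; 93396−1 = 93395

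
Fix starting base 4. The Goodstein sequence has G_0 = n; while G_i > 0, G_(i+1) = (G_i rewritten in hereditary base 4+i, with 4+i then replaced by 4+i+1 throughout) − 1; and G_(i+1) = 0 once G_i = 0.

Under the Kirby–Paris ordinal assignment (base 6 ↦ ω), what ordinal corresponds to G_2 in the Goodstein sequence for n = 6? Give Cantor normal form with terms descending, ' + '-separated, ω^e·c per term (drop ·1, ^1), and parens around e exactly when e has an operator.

(0) 6|_4 = 4 + 2 ↦ 5 + 2|_5 = 7 ⇒ 6
(1) 6|_5 = 5 + 1 ↦ 6 + 1|_6 = 7 ⇒ 6

ω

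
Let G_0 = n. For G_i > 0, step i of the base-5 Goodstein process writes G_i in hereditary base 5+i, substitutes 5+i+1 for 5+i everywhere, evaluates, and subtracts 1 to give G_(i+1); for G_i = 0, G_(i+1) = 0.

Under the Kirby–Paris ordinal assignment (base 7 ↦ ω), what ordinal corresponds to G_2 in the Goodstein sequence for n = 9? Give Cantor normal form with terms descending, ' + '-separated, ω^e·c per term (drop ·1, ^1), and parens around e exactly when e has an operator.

step 0: 9 = 5 + 4; sub 6 for 5: 6 + 4; = 10; G_1 = 10−1 = 9
step 1: 9 = 6 + 3; sub 7 for 6: 7 + 3; = 10; G_2 = 10−1 = 9

ω + 2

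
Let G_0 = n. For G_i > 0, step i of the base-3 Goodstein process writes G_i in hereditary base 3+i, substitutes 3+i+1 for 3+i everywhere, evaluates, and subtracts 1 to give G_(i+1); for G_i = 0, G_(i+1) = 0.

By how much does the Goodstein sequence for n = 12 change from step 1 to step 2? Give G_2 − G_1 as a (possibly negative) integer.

step 0: 12 = 3^2 + 3; sub 4 for 3: 4^2 + 4; = 20; G_1 = 20−1 = 19
step 1: 19 = 4^2 + 3; sub 5 for 4: 5^2 + 3; = 28; G_2 = 28−1 = 27

8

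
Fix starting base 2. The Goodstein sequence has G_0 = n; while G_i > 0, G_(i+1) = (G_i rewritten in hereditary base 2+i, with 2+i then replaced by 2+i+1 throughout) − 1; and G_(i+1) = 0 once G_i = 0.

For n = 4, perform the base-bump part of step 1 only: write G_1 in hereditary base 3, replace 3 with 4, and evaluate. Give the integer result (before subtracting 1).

42

4 —HB2→ 2^2 —bump→ 3^3 = 27 —(−1)→ 26
26 —HB3→ 2·3^2 + 2·3 + 2 —bump→ 2·4^2 + 2·4 + 2 = 42 —(−1)→ 41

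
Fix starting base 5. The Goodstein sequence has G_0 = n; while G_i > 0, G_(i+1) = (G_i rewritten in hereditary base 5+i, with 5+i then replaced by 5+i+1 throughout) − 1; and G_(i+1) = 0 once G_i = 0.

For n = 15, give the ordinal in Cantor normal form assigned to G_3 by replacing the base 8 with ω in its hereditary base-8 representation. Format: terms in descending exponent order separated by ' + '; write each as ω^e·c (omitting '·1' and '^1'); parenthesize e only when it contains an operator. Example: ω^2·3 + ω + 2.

G_0=15  [base 5] 3·5  →[5↦6]→  3·6 = 18  −1 ⇒ G_1=17
G_1=17  [base 6] 2·6 + 5  →[6↦7]→  2·7 + 5 = 19  −1 ⇒ G_2=18
G_2=18  [base 7] 2·7 + 4  →[7↦8]→  2·8 + 4 = 20  −1 ⇒ G_3=19

ω·2 + 3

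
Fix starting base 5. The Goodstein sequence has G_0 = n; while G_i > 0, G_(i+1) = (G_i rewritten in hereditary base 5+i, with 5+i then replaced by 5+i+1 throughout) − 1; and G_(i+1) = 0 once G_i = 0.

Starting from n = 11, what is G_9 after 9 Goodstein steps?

11 —HB5→ 2·5 + 1 —bump→ 2·6 + 1 = 13 —(−1)→ 12
12 —HB6→ 2·6 —bump→ 2·7 = 14 —(−1)→ 13
13 —HB7→ 7 + 6 —bump→ 8 + 6 = 14 —(−1)→ 13
13 —HB8→ 8 + 5 —bump→ 9 + 5 = 14 —(−1)→ 13
13 —HB9→ 9 + 4 —bump→ 10 + 4 = 14 —(−1)→ 13
13 —HB10→ 10 + 3 —bump→ 11 + 3 = 14 —(−1)→ 13
13 —HB11→ 11 + 2 —bump→ 12 + 2 = 14 —(−1)→ 13
13 —HB12→ 12 + 1 —bump→ 13 + 1 = 14 —(−1)→ 13
13 —HB13→ 13 —bump→ 14 = 14 —(−1)→ 13

13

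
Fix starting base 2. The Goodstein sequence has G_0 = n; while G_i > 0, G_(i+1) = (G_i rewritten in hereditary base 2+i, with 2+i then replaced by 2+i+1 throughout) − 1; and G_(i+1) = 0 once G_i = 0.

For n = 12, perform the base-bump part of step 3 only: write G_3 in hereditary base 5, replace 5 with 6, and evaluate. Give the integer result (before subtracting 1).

280020

G_0 = 12. HB_2(12) = 2^(2 + 1) + 2^2. Bump = 108. G_1 = 107.
G_1 = 107. HB_3(107) = 3^(3 + 1) + 2·3^2 + 2·3 + 2. Bump = 1066. G_2 = 1065.
G_2 = 1065. HB_4(1065) = 4^(4 + 1) + 2·4^2 + 2·4 + 1. Bump = 15686. G_3 = 15685.
G_3 = 15685. HB_5(15685) = 5^(5 + 1) + 2·5^2 + 2·5. Bump = 280020. G_4 = 280019.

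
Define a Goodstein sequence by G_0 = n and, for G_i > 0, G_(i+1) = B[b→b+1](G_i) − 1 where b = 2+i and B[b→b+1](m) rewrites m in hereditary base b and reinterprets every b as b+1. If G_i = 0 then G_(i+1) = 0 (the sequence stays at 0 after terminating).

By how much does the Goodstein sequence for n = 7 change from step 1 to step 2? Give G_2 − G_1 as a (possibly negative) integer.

step 0: 7 = 2^2 + 2 + 1; sub 3 for 2: 3^3 + 3 + 1; = 31; G_1 = 31−1 = 30
step 1: 30 = 3^3 + 3; sub 4 for 3: 4^4 + 4; = 260; G_2 = 260−1 = 259

229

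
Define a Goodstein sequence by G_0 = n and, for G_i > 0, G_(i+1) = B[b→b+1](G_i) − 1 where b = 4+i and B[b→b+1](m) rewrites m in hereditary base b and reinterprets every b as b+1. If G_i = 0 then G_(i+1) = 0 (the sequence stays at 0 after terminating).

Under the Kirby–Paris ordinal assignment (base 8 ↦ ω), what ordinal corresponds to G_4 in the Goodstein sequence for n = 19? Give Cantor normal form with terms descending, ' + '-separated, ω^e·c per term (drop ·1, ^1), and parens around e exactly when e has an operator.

ω·7 + 7

i=0: 19 = 4^2 + 3 (b=4); 4→5: 5^2 + 3 = 28; 28−1 = 27
i=1: 27 = 5^2 + 2 (b=5); 5→6: 6^2 + 2 = 38; 38−1 = 37
i=2: 37 = 6^2 + 1 (b=6); 6→7: 7^2 + 1 = 50; 50−1 = 49
i=3: 49 = 7^2 (b=7); 7→8: 8^2 = 64; 64−1 = 63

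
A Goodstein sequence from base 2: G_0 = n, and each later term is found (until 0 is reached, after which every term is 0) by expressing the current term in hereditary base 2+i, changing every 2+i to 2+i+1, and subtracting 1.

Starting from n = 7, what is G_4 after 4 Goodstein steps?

46657

i=0: 7 = 2^2 + 2 + 1 (b=2); 2→3: 3^3 + 3 + 1 = 31; 31−1 = 30
i=1: 30 = 3^3 + 3 (b=3); 3→4: 4^4 + 4 = 260; 260−1 = 259
i=2: 259 = 4^4 + 3 (b=4); 4→5: 5^5 + 3 = 3128; 3128−1 = 3127
i=3: 3127 = 5^5 + 2 (b=5); 5→6: 6^6 + 2 = 46658; 46658−1 = 46657
i=4: 46657 = 6^6 + 1 (b=6); 6→7: 7^7 + 1 = 823544; 823544−1 = 823543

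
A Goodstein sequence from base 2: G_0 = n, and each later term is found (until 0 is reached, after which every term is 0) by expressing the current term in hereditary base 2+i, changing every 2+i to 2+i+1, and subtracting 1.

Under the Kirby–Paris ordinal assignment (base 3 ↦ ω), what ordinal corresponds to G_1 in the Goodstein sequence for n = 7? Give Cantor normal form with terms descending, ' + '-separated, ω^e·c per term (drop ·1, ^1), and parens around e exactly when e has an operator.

ω^ω + ω

base 2: 7 = 2^2 + 2 + 1; at 3: 3^3 + 3 + 1 = 31; next = 30
base 3: 30 = 3^3 + 3; at 4: 4^4 + 4 = 260; next = 259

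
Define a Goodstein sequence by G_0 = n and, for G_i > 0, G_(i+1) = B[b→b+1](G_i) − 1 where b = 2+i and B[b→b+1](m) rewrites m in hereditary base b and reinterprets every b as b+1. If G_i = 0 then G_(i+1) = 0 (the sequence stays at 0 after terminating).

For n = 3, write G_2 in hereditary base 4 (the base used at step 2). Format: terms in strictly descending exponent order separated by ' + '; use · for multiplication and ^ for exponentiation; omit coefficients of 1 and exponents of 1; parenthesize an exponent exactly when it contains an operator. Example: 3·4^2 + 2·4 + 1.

3

3 —HB2→ 2 + 1 —bump→ 3 + 1 = 4 —(−1)→ 3
3 —HB3→ 3 —bump→ 4 = 4 —(−1)→ 3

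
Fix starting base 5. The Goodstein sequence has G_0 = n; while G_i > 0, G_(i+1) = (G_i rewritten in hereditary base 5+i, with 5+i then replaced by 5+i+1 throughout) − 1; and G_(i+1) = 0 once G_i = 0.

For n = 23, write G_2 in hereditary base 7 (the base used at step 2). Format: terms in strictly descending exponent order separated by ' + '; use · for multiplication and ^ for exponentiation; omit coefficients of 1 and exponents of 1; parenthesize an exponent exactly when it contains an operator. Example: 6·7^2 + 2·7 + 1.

4·7 + 1

[0] 23 ≡ 4·5 + 3 (base 5). Lift 6: 27. −1: 26.
[1] 26 ≡ 4·6 + 2 (base 6). Lift 7: 30. −1: 29.
[2] 29 ≡ 4·7 + 1 (base 7). Lift 8: 33. −1: 32.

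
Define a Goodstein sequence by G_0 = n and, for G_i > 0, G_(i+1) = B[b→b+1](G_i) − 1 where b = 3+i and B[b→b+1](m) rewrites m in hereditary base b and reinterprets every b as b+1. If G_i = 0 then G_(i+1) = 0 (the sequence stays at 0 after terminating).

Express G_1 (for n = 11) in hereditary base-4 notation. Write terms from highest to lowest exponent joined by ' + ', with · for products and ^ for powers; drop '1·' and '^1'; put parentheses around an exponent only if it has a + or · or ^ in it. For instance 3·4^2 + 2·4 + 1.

4^2 + 1

11 —HB3→ 3^2 + 2 —bump→ 4^2 + 2 = 18 —(−1)→ 17
17 —HB4→ 4^2 + 1 —bump→ 5^2 + 1 = 26 —(−1)→ 25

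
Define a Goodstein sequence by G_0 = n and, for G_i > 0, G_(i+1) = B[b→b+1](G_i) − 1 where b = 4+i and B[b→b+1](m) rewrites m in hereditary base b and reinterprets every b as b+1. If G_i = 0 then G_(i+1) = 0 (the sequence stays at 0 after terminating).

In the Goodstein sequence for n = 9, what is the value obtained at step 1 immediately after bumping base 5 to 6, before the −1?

base 4: 9 = 2·4 + 1; at 5: 2·5 + 1 = 11; next = 10
base 5: 10 = 2·5; at 6: 2·6 = 12; next = 11

12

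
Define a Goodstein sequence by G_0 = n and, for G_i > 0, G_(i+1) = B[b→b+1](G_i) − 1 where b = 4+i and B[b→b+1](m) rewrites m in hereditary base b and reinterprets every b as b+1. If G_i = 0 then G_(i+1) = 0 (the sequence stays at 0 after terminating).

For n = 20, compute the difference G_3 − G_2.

step 0: 20 = 4^2 + 4; sub 5 for 4: 5^2 + 5; = 30; G_1 = 30−1 = 29
step 1: 29 = 5^2 + 4; sub 6 for 5: 6^2 + 4; = 40; G_2 = 40−1 = 39
step 2: 39 = 6^2 + 3; sub 7 for 6: 7^2 + 3; = 52; G_3 = 52−1 = 51

12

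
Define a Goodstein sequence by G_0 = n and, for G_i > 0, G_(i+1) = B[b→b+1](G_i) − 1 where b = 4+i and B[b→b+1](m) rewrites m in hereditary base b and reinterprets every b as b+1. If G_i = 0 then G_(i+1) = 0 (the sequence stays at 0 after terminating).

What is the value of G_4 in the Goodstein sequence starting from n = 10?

base 4: 10 = 2·4 + 2; at 5: 2·5 + 2 = 12; next = 11
base 5: 11 = 2·5 + 1; at 6: 2·6 + 1 = 13; next = 12
base 6: 12 = 2·6; at 7: 2·7 = 14; next = 13
base 7: 13 = 7 + 6; at 8: 8 + 6 = 14; next = 13
base 8: 13 = 8 + 5; at 9: 9 + 5 = 14; next = 13

13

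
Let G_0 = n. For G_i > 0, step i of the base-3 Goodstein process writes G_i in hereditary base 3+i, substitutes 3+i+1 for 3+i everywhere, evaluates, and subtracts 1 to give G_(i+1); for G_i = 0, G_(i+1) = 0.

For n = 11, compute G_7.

51

base 3: 11 = 3^2 + 2; at 4: 4^2 + 2 = 18; next = 17
base 4: 17 = 4^2 + 1; at 5: 5^2 + 1 = 26; next = 25
base 5: 25 = 5^2; at 6: 6^2 = 36; next = 35
base 6: 35 = 5·6 + 5; at 7: 5·7 + 5 = 40; next = 39
base 7: 39 = 5·7 + 4; at 8: 5·8 + 4 = 44; next = 43
base 8: 43 = 5·8 + 3; at 9: 5·9 + 3 = 48; next = 47
base 9: 47 = 5·9 + 2; at 10: 5·10 + 2 = 52; next = 51
base 10: 51 = 5·10 + 1; at 11: 5·11 + 1 = 56; next = 55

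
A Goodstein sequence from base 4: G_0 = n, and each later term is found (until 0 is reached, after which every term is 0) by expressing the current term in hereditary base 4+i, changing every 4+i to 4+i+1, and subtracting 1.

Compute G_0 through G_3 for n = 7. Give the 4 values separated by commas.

7, 7, 7, 7

step 0: 7 = 4 + 3; sub 5 for 4: 5 + 3; = 8; G_1 = 8−1 = 7
step 1: 7 = 5 + 2; sub 6 for 5: 6 + 2; = 8; G_2 = 8−1 = 7
step 2: 7 = 6 + 1; sub 7 for 6: 7 + 1; = 8; G_3 = 8−1 = 7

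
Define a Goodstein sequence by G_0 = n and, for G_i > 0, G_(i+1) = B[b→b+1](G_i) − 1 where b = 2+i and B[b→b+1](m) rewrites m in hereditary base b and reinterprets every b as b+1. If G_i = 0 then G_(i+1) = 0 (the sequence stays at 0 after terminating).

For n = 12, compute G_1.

G_0 = 12. HB_2(12) = 2^(2 + 1) + 2^2. Bump = 108. G_1 = 107.
G_1 = 107. HB_3(107) = 3^(3 + 1) + 2·3^2 + 2·3 + 2. Bump = 1066. G_2 = 1065.

107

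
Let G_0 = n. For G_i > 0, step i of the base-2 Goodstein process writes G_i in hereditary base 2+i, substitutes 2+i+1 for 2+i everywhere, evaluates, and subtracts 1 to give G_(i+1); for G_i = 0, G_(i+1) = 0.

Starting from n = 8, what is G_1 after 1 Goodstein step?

80

G_0 = 8. HB_2(8) = 2^(2 + 1). Bump = 81. G_1 = 80.
G_1 = 80. HB_3(80) = 2·3^3 + 2·3^2 + 2·3 + 2. Bump = 554. G_2 = 553.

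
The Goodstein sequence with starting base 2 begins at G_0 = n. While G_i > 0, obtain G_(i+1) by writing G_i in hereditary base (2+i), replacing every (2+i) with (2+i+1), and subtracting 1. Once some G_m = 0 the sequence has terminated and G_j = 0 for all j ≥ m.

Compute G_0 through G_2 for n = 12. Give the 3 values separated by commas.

12, 107, 1065

step 0: 12 = 2^(2 + 1) + 2^2; sub 3 for 2: 3^(3 + 1) + 3^3; = 108; G_1 = 108−1 = 107
step 1: 107 = 3^(3 + 1) + 2·3^2 + 2·3 + 2; sub 4 for 3: 4^(4 + 1) + 2·4^2 + 2·4 + 2; = 1066; G_2 = 1066−1 = 1065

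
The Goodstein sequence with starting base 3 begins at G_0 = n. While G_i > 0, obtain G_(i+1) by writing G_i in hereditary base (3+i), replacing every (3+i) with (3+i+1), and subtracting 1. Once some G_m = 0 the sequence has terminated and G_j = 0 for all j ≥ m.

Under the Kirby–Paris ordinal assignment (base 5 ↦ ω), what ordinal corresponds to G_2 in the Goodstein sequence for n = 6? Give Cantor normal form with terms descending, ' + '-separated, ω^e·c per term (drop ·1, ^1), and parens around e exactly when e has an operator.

G_0=6  [base 3] 2·3  →[3↦4]→  2·4 = 8  −1 ⇒ G_1=7
G_1=7  [base 4] 4 + 3  →[4↦5]→  5 + 3 = 8  −1 ⇒ G_2=7

ω + 2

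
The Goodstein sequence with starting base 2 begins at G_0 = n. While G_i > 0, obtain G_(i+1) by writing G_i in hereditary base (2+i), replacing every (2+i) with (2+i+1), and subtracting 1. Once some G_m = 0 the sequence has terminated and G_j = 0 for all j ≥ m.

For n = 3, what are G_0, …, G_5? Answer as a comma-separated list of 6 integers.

3, 3, 3, 2, 1, 0

G_0=3  [base 2] 2 + 1  →[2↦3]→  3 + 1 = 4  −1 ⇒ G_1=3
G_1=3  [base 3] 3  →[3↦4]→  4 = 4  −1 ⇒ G_2=3
G_2=3  [base 4] 3  →[4↦5]→  3 = 3  −1 ⇒ G_3=2
G_3=2  [base 5] 2  →[5↦6]→  2 = 2  −1 ⇒ G_4=1
G_4=1  [base 6] 1  →[6↦7]→  1 = 1  −1 ⇒ G_5=0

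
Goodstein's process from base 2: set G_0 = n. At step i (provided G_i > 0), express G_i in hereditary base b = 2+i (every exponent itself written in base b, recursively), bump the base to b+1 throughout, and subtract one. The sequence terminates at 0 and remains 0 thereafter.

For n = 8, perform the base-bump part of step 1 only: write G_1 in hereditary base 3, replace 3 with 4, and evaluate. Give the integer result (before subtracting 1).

554

G_0 = 8. HB_2(8) = 2^(2 + 1). Bump = 81. G_1 = 80.
G_1 = 80. HB_3(80) = 2·3^3 + 2·3^2 + 2·3 + 2. Bump = 554. G_2 = 553.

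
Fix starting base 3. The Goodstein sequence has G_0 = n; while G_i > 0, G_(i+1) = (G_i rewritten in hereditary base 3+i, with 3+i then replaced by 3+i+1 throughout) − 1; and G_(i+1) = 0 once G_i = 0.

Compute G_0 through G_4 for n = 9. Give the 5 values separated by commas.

9, 15, 17, 19, 21

base 3: 9 = 3^2; at 4: 4^2 = 16; next = 15
base 4: 15 = 3·4 + 3; at 5: 3·5 + 3 = 18; next = 17
base 5: 17 = 3·5 + 2; at 6: 3·6 + 2 = 20; next = 19
base 6: 19 = 3·6 + 1; at 7: 3·7 + 1 = 22; next = 21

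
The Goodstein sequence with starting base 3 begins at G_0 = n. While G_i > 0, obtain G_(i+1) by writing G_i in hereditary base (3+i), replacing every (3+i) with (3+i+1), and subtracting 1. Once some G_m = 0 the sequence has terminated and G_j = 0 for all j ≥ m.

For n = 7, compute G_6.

i=0: 7 = 2·3 + 1 (b=3); 3→4: 2·4 + 1 = 9; 9−1 = 8
i=1: 8 = 2·4 (b=4); 4→5: 2·5 = 10; 10−1 = 9
i=2: 9 = 5 + 4 (b=5); 5→6: 6 + 4 = 10; 10−1 = 9
i=3: 9 = 6 + 3 (b=6); 6→7: 7 + 3 = 10; 10−1 = 9
i=4: 9 = 7 + 2 (b=7); 7→8: 8 + 2 = 10; 10−1 = 9
i=5: 9 = 8 + 1 (b=8); 8→9: 9 + 1 = 10; 10−1 = 9
i=6: 9 = 9 (b=9); 9→10: 10 = 10; 10−1 = 9

9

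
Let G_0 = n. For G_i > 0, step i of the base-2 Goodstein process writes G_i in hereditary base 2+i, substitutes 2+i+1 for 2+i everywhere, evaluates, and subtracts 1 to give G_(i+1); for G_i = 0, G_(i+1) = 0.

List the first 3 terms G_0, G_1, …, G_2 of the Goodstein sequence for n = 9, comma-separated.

9, 81, 1023

9 —HB2→ 2^(2 + 1) + 1 —bump→ 3^(3 + 1) + 1 = 82 —(−1)→ 81
81 —HB3→ 3^(3 + 1) —bump→ 4^(4 + 1) = 1024 —(−1)→ 1023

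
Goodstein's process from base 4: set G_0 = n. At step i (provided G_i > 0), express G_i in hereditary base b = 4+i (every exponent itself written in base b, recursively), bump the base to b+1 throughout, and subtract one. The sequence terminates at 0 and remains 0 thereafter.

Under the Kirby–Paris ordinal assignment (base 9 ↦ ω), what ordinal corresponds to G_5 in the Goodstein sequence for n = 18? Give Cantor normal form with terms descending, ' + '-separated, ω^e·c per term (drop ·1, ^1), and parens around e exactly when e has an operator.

base 4: 18 = 4^2 + 2; at 5: 5^2 + 2 = 27; next = 26
base 5: 26 = 5^2 + 1; at 6: 6^2 + 1 = 37; next = 36
base 6: 36 = 6^2; at 7: 7^2 = 49; next = 48
base 7: 48 = 6·7 + 6; at 8: 6·8 + 6 = 54; next = 53
base 8: 53 = 6·8 + 5; at 9: 6·9 + 5 = 59; next = 58
base 9: 58 = 6·9 + 4; at 10: 6·10 + 4 = 64; next = 63

ω·6 + 4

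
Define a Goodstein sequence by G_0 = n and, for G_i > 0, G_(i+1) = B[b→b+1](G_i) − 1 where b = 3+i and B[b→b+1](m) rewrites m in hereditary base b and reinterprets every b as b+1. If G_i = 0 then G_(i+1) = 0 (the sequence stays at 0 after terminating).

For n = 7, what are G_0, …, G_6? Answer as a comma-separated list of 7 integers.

[0] 7 ≡ 2·3 + 1 (base 3). Lift 4: 9. −1: 8.
[1] 8 ≡ 2·4 (base 4). Lift 5: 10. −1: 9.
[2] 9 ≡ 5 + 4 (base 5). Lift 6: 10. −1: 9.
[3] 9 ≡ 6 + 3 (base 6). Lift 7: 10. −1: 9.
[4] 9 ≡ 7 + 2 (base 7). Lift 8: 10. −1: 9.
[5] 9 ≡ 8 + 1 (base 8). Lift 9: 10. −1: 9.

7, 8, 9, 9, 9, 9, 9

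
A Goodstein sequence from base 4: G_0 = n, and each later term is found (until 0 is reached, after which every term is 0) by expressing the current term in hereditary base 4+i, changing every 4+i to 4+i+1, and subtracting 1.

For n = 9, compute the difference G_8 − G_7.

0

base 4: 9 = 2·4 + 1; at 5: 2·5 + 1 = 11; next = 10
base 5: 10 = 2·5; at 6: 2·6 = 12; next = 11
base 6: 11 = 6 + 5; at 7: 7 + 5 = 12; next = 11
base 7: 11 = 7 + 4; at 8: 8 + 4 = 12; next = 11
base 8: 11 = 8 + 3; at 9: 9 + 3 = 12; next = 11
base 9: 11 = 9 + 2; at 10: 10 + 2 = 12; next = 11
base 10: 11 = 10 + 1; at 11: 11 + 1 = 12; next = 11
base 11: 11 = 11; at 12: 12 = 12; next = 11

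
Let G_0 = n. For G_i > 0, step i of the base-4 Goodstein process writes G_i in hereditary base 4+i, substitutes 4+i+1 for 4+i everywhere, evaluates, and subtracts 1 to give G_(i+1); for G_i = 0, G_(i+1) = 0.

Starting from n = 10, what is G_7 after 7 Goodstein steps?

13

base 4: 10 = 2·4 + 2; at 5: 2·5 + 2 = 12; next = 11
base 5: 11 = 2·5 + 1; at 6: 2·6 + 1 = 13; next = 12
base 6: 12 = 2·6; at 7: 2·7 = 14; next = 13
base 7: 13 = 7 + 6; at 8: 8 + 6 = 14; next = 13
base 8: 13 = 8 + 5; at 9: 9 + 5 = 14; next = 13
base 9: 13 = 9 + 4; at 10: 10 + 4 = 14; next = 13
base 10: 13 = 10 + 3; at 11: 11 + 3 = 14; next = 13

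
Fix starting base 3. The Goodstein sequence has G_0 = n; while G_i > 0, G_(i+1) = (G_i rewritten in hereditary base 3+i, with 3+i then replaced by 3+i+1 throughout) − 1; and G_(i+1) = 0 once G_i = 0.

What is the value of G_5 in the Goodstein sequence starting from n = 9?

23

[0] 9 ≡ 3^2 (base 3). Lift 4: 16. −1: 15.
[1] 15 ≡ 3·4 + 3 (base 4). Lift 5: 18. −1: 17.
[2] 17 ≡ 3·5 + 2 (base 5). Lift 6: 20. −1: 19.
[3] 19 ≡ 3·6 + 1 (base 6). Lift 7: 22. −1: 21.
[4] 21 ≡ 3·7 (base 7). Lift 8: 24. −1: 23.
[5] 23 ≡ 2·8 + 7 (base 8). Lift 9: 25. −1: 24.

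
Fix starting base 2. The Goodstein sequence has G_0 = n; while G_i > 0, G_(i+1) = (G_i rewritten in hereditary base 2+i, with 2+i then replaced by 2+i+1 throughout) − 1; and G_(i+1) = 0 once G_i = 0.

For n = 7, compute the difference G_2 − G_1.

229

step 0: 7 = 2^2 + 2 + 1; sub 3 for 2: 3^3 + 3 + 1; = 31; G_1 = 31−1 = 30
step 1: 30 = 3^3 + 3; sub 4 for 3: 4^4 + 4; = 260; G_2 = 260−1 = 259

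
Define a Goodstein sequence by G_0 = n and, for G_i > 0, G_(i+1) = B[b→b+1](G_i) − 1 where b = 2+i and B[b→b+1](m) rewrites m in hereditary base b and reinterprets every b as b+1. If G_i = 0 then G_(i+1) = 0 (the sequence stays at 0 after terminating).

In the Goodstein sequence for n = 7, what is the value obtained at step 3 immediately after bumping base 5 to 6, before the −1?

step 0: 7 = 2^2 + 2 + 1; sub 3 for 2: 3^3 + 3 + 1; = 31; G_1 = 31−1 = 30
step 1: 30 = 3^3 + 3; sub 4 for 3: 4^4 + 4; = 260; G_2 = 260−1 = 259
step 2: 259 = 4^4 + 3; sub 5 for 4: 5^5 + 3; = 3128; G_3 = 3128−1 = 3127
step 3: 3127 = 5^5 + 2; sub 6 for 5: 6^6 + 2; = 46658; G_4 = 46658−1 = 46657

46658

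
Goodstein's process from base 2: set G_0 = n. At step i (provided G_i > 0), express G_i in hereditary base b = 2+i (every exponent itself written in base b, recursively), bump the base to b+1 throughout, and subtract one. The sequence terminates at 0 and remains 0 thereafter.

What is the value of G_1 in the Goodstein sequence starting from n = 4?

(0) 4|_2 = 2^2 ↦ 3^3|_3 = 27 ⇒ 26
(1) 26|_3 = 2·3^2 + 2·3 + 2 ↦ 2·4^2 + 2·4 + 2|_4 = 42 ⇒ 41

26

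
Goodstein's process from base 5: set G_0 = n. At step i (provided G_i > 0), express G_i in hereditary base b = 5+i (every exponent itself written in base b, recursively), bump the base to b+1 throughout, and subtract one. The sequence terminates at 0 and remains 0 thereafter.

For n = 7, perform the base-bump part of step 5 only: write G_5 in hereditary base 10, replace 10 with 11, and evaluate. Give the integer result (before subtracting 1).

5

base 5: 7 = 5 + 2; at 6: 6 + 2 = 8; next = 7
base 6: 7 = 6 + 1; at 7: 7 + 1 = 8; next = 7
base 7: 7 = 7; at 8: 8 = 8; next = 7
base 8: 7 = 7; at 9: 7 = 7; next = 6
base 9: 6 = 6; at 10: 6 = 6; next = 5
base 10: 5 = 5; at 11: 5 = 5; next = 4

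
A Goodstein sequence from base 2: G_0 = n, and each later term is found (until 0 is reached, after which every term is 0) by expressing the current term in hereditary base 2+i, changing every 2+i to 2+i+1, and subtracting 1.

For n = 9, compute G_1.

81

G_0 = 9. HB_2(9) = 2^(2 + 1) + 1. Bump = 82. G_1 = 81.
G_1 = 81. HB_3(81) = 3^(3 + 1). Bump = 1024. G_2 = 1023.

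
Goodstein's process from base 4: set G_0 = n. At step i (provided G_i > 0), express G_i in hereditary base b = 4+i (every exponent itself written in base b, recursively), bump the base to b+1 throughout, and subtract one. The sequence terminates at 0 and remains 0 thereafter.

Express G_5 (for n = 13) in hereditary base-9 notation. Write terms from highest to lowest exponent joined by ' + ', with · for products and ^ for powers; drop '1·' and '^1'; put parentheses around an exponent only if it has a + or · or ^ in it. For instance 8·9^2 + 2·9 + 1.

step 0: 13 = 3·4 + 1; sub 5 for 4: 3·5 + 1; = 16; G_1 = 16−1 = 15
step 1: 15 = 3·5; sub 6 for 5: 3·6; = 18; G_2 = 18−1 = 17
step 2: 17 = 2·6 + 5; sub 7 for 6: 2·7 + 5; = 19; G_3 = 19−1 = 18
step 3: 18 = 2·7 + 4; sub 8 for 7: 2·8 + 4; = 20; G_4 = 20−1 = 19
step 4: 19 = 2·8 + 3; sub 9 for 8: 2·9 + 3; = 21; G_5 = 21−1 = 20
step 5: 20 = 2·9 + 2; sub 10 for 9: 2·10 + 2; = 22; G_6 = 22−1 = 21

2·9 + 2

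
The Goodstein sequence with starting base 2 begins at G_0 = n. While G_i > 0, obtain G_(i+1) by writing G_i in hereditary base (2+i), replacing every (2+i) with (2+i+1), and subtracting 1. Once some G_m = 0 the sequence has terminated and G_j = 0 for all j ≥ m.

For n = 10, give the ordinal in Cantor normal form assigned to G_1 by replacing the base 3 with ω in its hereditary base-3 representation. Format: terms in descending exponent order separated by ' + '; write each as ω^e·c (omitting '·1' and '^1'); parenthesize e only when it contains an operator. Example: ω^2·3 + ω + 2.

ω^(ω + 1) + 2

G_0=10  [base 2] 2^(2 + 1) + 2  →[2↦3]→  3^(3 + 1) + 3 = 84  −1 ⇒ G_1=83
G_1=83  [base 3] 3^(3 + 1) + 2  →[3↦4]→  4^(4 + 1) + 2 = 1026  −1 ⇒ G_2=1025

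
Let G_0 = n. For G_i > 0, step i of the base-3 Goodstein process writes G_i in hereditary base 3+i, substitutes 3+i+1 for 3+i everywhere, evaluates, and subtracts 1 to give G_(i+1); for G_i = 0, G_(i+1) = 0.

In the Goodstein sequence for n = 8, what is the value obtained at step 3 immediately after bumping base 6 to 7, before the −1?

i=0: 8 = 2·3 + 2 (b=3); 3→4: 2·4 + 2 = 10; 10−1 = 9
i=1: 9 = 2·4 + 1 (b=4); 4→5: 2·5 + 1 = 11; 11−1 = 10
i=2: 10 = 2·5 (b=5); 5→6: 2·6 = 12; 12−1 = 11
i=3: 11 = 6 + 5 (b=6); 6→7: 7 + 5 = 12; 12−1 = 11

12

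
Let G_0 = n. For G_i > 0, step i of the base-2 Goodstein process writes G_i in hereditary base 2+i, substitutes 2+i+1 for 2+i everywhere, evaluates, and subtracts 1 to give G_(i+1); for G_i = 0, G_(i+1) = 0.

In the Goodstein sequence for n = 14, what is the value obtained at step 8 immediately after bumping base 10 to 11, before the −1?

3138429262497

i=0: 14 = 2^(2 + 1) + 2^2 + 2 (b=2); 2→3: 3^(3 + 1) + 3^3 + 3 = 111; 111−1 = 110
i=1: 110 = 3^(3 + 1) + 3^3 + 2 (b=3); 3→4: 4^(4 + 1) + 4^4 + 2 = 1282; 1282−1 = 1281
i=2: 1281 = 4^(4 + 1) + 4^4 + 1 (b=4); 4→5: 5^(5 + 1) + 5^5 + 1 = 18751; 18751−1 = 18750
i=3: 18750 = 5^(5 + 1) + 5^5 (b=5); 5→6: 6^(6 + 1) + 6^6 = 326592; 326592−1 = 326591
i=4: 326591 = 6^(6 + 1) + 5·6^5 + 5·6^4 + 5·6^3 + 5·6^2 + 5·6 + 5 (b=6); 6→7: 7^(7 + 1) + 5·7^5 + 5·7^4 + 5·7^3 + 5·7^2 + 5·7 + 5 = 5862841; 5862841−1 = 5862840
i=5: 5862840 = 7^(7 + 1) + 5·7^5 + 5·7^4 + 5·7^3 + 5·7^2 + 5·7 + 4 (b=7); 7→8: 8^(8 + 1) + 5·8^5 + 5·8^4 + 5·8^3 + 5·8^2 + 5·8 + 4 = 134404972; 134404972−1 = 134404971
i=6: 134404971 = 8^(8 + 1) + 5·8^5 + 5·8^4 + 5·8^3 + 5·8^2 + 5·8 + 3 (b=8); 8→9: 9^(9 + 1) + 5·9^5 + 5·9^4 + 5·9^3 + 5·9^2 + 5·9 + 3 = 3487116549; 3487116549−1 = 3487116548
i=7: 3487116548 = 9^(9 + 1) + 5·9^5 + 5·9^4 + 5·9^3 + 5·9^2 + 5·9 + 2 (b=9); 9→10: 10^(10 + 1) + 5·10^5 + 5·10^4 + 5·10^3 + 5·10^2 + 5·10 + 2 = 100000555552; 100000555552−1 = 100000555551
i=8: 100000555551 = 10^(10 + 1) + 5·10^5 + 5·10^4 + 5·10^3 + 5·10^2 + 5·10 + 1 (b=10); 10→11: 11^(11 + 1) + 5·11^5 + 5·11^4 + 5·11^3 + 5·11^2 + 5·11 + 1 = 3138429262497; 3138429262497−1 = 3138429262496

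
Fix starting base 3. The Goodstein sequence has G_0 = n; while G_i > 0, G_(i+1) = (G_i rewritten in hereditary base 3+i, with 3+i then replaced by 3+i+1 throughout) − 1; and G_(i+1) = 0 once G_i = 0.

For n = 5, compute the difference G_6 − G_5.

-1

i=0: 5 = 3 + 2 (b=3); 3→4: 4 + 2 = 6; 6−1 = 5
i=1: 5 = 4 + 1 (b=4); 4→5: 5 + 1 = 6; 6−1 = 5
i=2: 5 = 5 (b=5); 5→6: 6 = 6; 6−1 = 5
i=3: 5 = 5 (b=6); 6→7: 5 = 5; 5−1 = 4
i=4: 4 = 4 (b=7); 7→8: 4 = 4; 4−1 = 3
i=5: 3 = 3 (b=8); 8→9: 3 = 3; 3−1 = 2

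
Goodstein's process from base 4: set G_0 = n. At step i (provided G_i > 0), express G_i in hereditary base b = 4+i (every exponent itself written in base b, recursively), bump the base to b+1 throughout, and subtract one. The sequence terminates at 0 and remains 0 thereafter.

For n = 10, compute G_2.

12

i=0: 10 = 2·4 + 2 (b=4); 4→5: 2·5 + 2 = 12; 12−1 = 11
i=1: 11 = 2·5 + 1 (b=5); 5→6: 2·6 + 1 = 13; 13−1 = 12
i=2: 12 = 2·6 (b=6); 6→7: 2·7 = 14; 14−1 = 13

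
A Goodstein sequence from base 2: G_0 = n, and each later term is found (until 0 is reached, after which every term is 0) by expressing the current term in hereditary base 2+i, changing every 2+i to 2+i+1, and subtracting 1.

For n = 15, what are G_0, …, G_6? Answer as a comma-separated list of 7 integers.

base 2: 15 = 2^(2 + 1) + 2^2 + 2 + 1; at 3: 3^(3 + 1) + 3^3 + 3 + 1 = 112; next = 111
base 3: 111 = 3^(3 + 1) + 3^3 + 3; at 4: 4^(4 + 1) + 4^4 + 4 = 1284; next = 1283
base 4: 1283 = 4^(4 + 1) + 4^4 + 3; at 5: 5^(5 + 1) + 5^5 + 3 = 18753; next = 18752
base 5: 18752 = 5^(5 + 1) + 5^5 + 2; at 6: 6^(6 + 1) + 6^6 + 2 = 326594; next = 326593
base 6: 326593 = 6^(6 + 1) + 6^6 + 1; at 7: 7^(7 + 1) + 7^7 + 1 = 6588345; next = 6588344
base 7: 6588344 = 7^(7 + 1) + 7^7; at 8: 8^(8 + 1) + 8^8 = 150994944; next = 150994943

15, 111, 1283, 18752, 326593, 6588344, 150994943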